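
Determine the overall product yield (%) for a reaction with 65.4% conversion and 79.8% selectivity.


Overall yield = conversion (%) * selectivity (%) / 100
Conversion = 65.4%, Selectivity = 79.8%
Y = 65.4 * 79.8 / 100
= 52.1892 %

52.1892 %


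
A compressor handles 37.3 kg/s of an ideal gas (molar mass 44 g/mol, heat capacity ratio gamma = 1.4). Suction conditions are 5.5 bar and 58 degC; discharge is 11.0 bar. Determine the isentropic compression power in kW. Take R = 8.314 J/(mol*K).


Isentropic work: W = m*(gamma/(gamma-1))*(R*T1/MW)*((P2/P1)^((gamma-1)/gamma) - 1)
T1 = 58 + 273.15 = 331.15 K
Pressure ratio = 11.0 / 5.5 = 2
Exponent = (1.4 - 1)/1.4 = 0.285714
(P2/P1)^exp - 1 = 2^0.285714 - 1 = 0.219013
W = 37.3 * 1.4 / 0.4 * 8.314 * 331.15 / 44 * 0.219013 = 1789

1789 kW


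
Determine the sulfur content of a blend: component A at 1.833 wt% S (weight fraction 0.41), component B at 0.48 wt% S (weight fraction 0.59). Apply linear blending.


Linear sulfur blending: S_blend = x1*S1 + x2*S2
Contribution 1: 0.41 * 1.833 = 0.75153 wt%
Contribution 2: 0.59 * 0.48 = 0.2832 wt%
S_blend = 0.75153 + 0.2832 = 1.03473

1.03473 wt%


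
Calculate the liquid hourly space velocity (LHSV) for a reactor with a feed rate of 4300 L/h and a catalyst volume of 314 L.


LHSV = volumetric feed rate / catalyst volume
= 4300 L/h / 314 L
= 13.69 h^-1

13.69 h^-1


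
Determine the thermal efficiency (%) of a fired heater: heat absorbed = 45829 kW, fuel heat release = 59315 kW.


Furnace efficiency = Q_absorbed / Q_fuel * 100
= 45829 / 59315 * 100 = 77.26

77.26 %


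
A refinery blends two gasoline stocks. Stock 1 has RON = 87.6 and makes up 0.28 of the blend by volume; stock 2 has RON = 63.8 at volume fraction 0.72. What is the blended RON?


Linear blending: RON_blend = sum(vi * RONi)
Contribution 1: 0.28 * 87.6 = 24.528
Contribution 2: 0.72 * 63.8 = 45.936
RON_blend = 24.528 + 45.936 = 70.464

70.464


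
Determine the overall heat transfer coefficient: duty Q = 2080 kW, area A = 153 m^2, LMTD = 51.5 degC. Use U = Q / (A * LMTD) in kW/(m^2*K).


From Q = U*A*LMTD, U = Q / (A * LMTD)
U = 2080 / (153 * 51.5) = 2080 / 7879.5 = 0.2640

0.2640 kW/(m^2*K)


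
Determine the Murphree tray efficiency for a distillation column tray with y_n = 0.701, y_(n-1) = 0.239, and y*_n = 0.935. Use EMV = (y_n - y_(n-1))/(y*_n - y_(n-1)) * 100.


Murphree vapor efficiency: EMV = (y_n - y_(n-1)) / (y*_n - y_(n-1)) * 100
EMV = (0.701 - 0.239) / (0.935 - 0.239) * 100 = 0.462 / 0.696 * 100 = 66.38

66.38 %


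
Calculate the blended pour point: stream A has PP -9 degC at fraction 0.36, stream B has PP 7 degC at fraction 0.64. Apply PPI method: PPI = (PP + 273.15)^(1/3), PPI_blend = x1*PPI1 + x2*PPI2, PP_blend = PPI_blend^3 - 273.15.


PPI_1 = (-9 + 273.15)^(1/3) = 6.416283
PPI_2 = (7 + 273.15)^(1/3) = 6.543301
PPI_blend = 0.36 * 6.416283 + 0.64 * 6.543301 = 6.497575
PP_blend = 6.497575^3 - 273.15 = 274.3177 - 273.15 = 1.17

1.17 degC


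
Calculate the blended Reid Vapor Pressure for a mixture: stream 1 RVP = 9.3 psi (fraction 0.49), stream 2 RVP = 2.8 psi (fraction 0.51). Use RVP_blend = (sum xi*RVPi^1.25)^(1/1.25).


Chevron index: RVP_blend = (sum xi*RVPi^1.25)^(1/1.25)
RVP^1.25 terms: 0.49 * 9.3^1.25 + 0.51 * 2.8^1.25 = 9.80514
RVP_blend = 9.80514^(1/1.25) = 6.211

6.211 psi


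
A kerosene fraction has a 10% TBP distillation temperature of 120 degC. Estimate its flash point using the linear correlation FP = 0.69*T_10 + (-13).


FP = 0.69 * 120 + (-13) = 69.8

69.8 degC


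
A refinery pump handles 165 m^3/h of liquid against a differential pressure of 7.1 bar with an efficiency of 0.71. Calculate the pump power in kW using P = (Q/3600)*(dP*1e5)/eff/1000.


Q = 165 / 3600 = 0.0458333 m^3/s
P = 0.0458333 * (7.1 * 1e5) / 0.71 / 1000 = 45.83

45.83 kW


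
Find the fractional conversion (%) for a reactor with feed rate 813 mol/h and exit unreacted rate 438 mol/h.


X = (F_in - F_out) / F_in * 100
Moles reacted = 813 - 438 = 375
X = 375 / 813 * 100
= 0.4613 * 100
= 46.13 %

46.13 %


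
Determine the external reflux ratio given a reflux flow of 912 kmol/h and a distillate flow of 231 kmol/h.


Reflux ratio definition: R = L / D (liquid returned / distillate withdrawn)
L = 912 kmol/h, D = 231 kmol/h
R = 912 / 231 = 3.948

3.948


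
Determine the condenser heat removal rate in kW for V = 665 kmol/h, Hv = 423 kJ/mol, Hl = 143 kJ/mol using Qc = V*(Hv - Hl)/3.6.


Qc = 665 * (423 - 143) / 3.6 = 665 * 280 / 3.6 = 51720

51720 kW


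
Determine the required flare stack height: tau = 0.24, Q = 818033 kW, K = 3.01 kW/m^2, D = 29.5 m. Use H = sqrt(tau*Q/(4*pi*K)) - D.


tau*Q/(4*pi*K) = 0.24 * 818033 / (4 * pi * 3.01) = 5190.46
sqrt(5190.46) = 72.0448
H = 72.0448 - 29.5 = 42.54

42.54 m


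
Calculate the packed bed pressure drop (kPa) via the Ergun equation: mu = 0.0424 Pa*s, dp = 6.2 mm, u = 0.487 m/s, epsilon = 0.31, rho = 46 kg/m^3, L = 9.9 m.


dp = 6.2 mm = 0.0062 m
Viscous term = 150*0.0424*0.487*(1-0.31)^2 / (0.0062^2*0.31^3) = 1287700
Inertial term = 1.75*46*0.487^2*(1-0.31) / (0.0062*0.31^3) = 71322.4
dP/L = 1287700 + 71322.4 = 1359020 Pa/m
dP = 1359020 * 9.9 / 1000 = 13450 kPa

13450 kPa


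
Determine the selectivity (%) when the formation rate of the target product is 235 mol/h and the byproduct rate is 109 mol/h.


Selectivity = desired / (desired + undesired) * 100
Total products = 235 + 109 = 344 mol/h
S = 235 / 344 * 100
= 0.6831 * 100
= 68.31 %

68.31 %


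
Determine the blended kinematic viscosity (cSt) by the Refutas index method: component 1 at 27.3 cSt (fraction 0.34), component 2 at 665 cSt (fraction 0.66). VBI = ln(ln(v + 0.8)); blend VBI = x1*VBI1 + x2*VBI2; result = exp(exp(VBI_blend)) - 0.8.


Refutas method: VBN_i = 14.534*ln(ln(visc_i + 0.8)) + 10.975, blended linearly by mass fraction; since VBN is linear in VBI_i = ln(ln(visc_i + 0.8)) and the fractions sum to 1, blend VBI directly: visc = exp(exp(VBI_blend)) - 0.8
VBI_1 = ln(ln(27.3 + 0.8)) = 1.2047
VBI_2 = ln(ln(665 + 0.8)) = 1.87195
VBI_blend = 0.34 * 1.2047 + 0.66 * 1.87195 = 1.64509
visc_blend = exp(exp(1.64509)) - 0.8 = 177.1

177.1 cSt


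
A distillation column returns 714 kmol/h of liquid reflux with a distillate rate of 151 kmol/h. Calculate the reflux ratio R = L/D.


Reflux ratio definition: R = L / D (liquid returned / distillate withdrawn)
L = 714 kmol/h, D = 151 kmol/h
R = 714 / 151 = 4.728

4.728


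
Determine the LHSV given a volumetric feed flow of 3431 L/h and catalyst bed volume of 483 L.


LHSV = volumetric feed rate / catalyst volume
= 3431 L/h / 483 L
= 7.104 h^-1

7.104 h^-1


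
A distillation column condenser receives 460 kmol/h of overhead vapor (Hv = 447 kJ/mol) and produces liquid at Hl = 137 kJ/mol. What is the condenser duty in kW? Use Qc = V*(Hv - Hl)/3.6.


Qc = 460 * (447 - 137) / 3.6 = 460 * 310 / 3.6 = 39610

39610 kW


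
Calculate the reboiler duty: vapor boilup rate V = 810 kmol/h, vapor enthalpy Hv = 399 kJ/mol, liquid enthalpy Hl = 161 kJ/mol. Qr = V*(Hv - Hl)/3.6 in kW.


Qr = 810 * (399 - 161) / 3.6 = 810 * 238 / 3.6 = 53550

53550 kW


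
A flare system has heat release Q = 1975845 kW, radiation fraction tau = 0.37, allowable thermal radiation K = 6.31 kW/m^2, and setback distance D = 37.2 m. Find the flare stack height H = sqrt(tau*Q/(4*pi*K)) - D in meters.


tau*Q/(4*pi*K) = 0.37 * 1975845 / (4 * pi * 6.31) = 9219.67
sqrt(9219.67) = 96.0191
H = 96.0191 - 37.2 = 58.82

58.82 m


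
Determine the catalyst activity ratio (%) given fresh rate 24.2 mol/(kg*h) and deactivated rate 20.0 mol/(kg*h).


Activity (%) = (rate_used / rate_fresh) * 100
rate_used = 20.0, rate_fresh = 24.2
= (20.0 / 24.2) * 100
= 0.8264 * 100 = 82.64

82.64 %


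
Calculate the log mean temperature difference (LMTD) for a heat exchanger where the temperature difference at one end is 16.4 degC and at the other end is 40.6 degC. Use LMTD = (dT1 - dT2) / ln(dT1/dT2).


LMTD = (dT1 - dT2) / ln(dT1/dT2)
= (16.4 - 40.6) / ln(16.4 / 40.6) = -24.2 / -0.906487 = 26.70

26.70 degC


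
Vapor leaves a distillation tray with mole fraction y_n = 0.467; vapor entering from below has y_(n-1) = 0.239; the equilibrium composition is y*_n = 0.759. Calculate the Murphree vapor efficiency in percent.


Murphree vapor efficiency: EMV = (y_n - y_(n-1)) / (y*_n - y_(n-1)) * 100
EMV = (0.467 - 0.239) / (0.759 - 0.239) * 100 = 0.228 / 0.52 * 100 = 43.85

43.85 %


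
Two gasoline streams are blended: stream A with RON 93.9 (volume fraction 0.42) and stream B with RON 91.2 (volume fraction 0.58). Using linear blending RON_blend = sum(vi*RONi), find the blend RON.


Linear blending: RON_blend = sum(vi * RONi)
Contribution 1: 0.42 * 93.9 = 39.438
Contribution 2: 0.58 * 91.2 = 52.896
RON_blend = 39.438 + 52.896 = 92.334

92.334


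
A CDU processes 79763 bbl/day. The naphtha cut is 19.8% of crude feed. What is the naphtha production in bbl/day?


Crude throughput = 79763 bbl/day
Fraction yield = 19.8%
yield = throughput * fraction / 100
yield = 79763 * 19.8 / 100 = 15793.074

15793.074 bbl/day


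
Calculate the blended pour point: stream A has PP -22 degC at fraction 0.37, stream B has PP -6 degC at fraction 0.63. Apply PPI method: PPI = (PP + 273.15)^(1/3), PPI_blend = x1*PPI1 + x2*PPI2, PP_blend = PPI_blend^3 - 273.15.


PPI_1 = (-22 + 273.15)^(1/3) = 6.30925
PPI_2 = (-6 + 273.15)^(1/3) = 6.440482
PPI_blend = 0.37 * 6.30925 + 0.63 * 6.440482 = 6.391926
PP_blend = 6.391926^3 - 273.15 = 261.1531 - 273.15 = -12

-12 degC


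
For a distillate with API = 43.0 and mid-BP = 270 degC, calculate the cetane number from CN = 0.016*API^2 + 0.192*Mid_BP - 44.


CN = 0.016 * 43.0^2 + 0.192 * 270 - 44
CN = 29.584 + 51.84 - 44 = 37.424

37.424


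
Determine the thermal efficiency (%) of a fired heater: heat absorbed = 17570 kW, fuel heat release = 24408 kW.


Furnace efficiency = Q_absorbed / Q_fuel * 100
= 17570 / 24408 * 100 = 71.98

71.98 %


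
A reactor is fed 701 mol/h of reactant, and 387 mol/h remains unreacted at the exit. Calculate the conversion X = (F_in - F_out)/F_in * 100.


X = (F_in - F_out) / F_in * 100
Moles reacted = 701 - 387 = 314
X = 314 / 701 * 100
= 0.4479 * 100
= 44.79 %

44.79 %


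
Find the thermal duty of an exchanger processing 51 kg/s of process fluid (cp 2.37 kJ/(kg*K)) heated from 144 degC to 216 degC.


Q = m_dot * cp * delta_T
delta_T = 216 - 144 = 72 K
Q = 51 * 2.37 * 72
= 120.87 * 72
= 8702.64 kW

8702.64 kW


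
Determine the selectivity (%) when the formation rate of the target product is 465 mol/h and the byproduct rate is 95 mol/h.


Selectivity = desired / (desired + undesired) * 100
Total products = 465 + 95 = 560 mol/h
S = 465 / 560 * 100
= 0.8304 * 100
= 83.04 %

83.04 %


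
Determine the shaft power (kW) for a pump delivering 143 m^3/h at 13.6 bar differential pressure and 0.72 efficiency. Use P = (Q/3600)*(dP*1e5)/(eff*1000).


Q = 143 / 3600 = 0.0397222 m^3/s
P = 0.0397222 * (13.6 * 1e5) / 0.72 / 1000 = 75.03

75.03 kW


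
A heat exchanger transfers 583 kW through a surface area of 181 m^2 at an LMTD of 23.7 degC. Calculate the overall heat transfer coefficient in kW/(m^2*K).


From Q = U*A*LMTD, U = Q / (A * LMTD)
U = 583 / (181 * 23.7) = 583 / 4289.7 = 0.1359

0.1359 kW/(m^2*K)


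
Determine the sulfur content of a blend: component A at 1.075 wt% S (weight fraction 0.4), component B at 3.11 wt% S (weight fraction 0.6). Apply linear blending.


Linear sulfur blending: S_blend = x1*S1 + x2*S2
Contribution 1: 0.4 * 1.075 = 0.43 wt%
Contribution 2: 0.6 * 3.11 = 1.866 wt%
S_blend = 0.43 + 1.866 = 2.296

2.296 wt%


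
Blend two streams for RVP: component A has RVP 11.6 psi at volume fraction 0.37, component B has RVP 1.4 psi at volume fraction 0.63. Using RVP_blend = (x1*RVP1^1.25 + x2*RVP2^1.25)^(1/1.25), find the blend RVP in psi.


Chevron index: RVP_blend = (sum xi*RVPi^1.25)^(1/1.25)
RVP^1.25 terms: 0.37 * 11.6^1.25 + 0.63 * 1.4^1.25 = 8.8803
RVP_blend = 8.8803^(1/1.25) = 5.738

5.738 psi


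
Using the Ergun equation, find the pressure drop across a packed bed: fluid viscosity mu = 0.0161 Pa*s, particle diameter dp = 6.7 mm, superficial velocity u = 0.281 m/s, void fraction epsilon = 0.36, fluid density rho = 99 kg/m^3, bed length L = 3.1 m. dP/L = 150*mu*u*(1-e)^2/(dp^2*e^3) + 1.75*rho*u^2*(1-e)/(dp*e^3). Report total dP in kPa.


dp = 6.7 mm = 0.0067 m
Viscous term = 150*0.0161*0.281*(1-0.36)^2 / (0.0067^2*0.36^3) = 132717
Inertial term = 1.75*99*0.281^2*(1-0.36) / (0.0067*0.36^3) = 28008.1
dP/L = 132717 + 28008.1 = 160725 Pa/m
dP = 160725 * 3.1 / 1000 = 498.2 kPa

498.2 kPa


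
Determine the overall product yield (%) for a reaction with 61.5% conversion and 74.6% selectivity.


Overall yield = conversion (%) * selectivity (%) / 100
Conversion = 61.5%, Selectivity = 74.6%
Y = 61.5 * 74.6 / 100
= 45.879 %

45.879 %


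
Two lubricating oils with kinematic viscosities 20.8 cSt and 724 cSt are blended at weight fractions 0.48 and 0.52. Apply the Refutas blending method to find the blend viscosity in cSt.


Refutas method: VBN_i = 14.534*ln(ln(visc_i + 0.8)) + 10.975, blended linearly by mass fraction; since VBN is linear in VBI_i = ln(ln(visc_i + 0.8)) and the fractions sum to 1, blend VBI directly: visc = exp(exp(VBI_blend)) - 0.8
VBI_1 = ln(ln(20.8 + 0.8)) = 1.12255
VBI_2 = ln(ln(724 + 0.8)) = 1.88493
VBI_blend = 0.48 * 1.12255 + 0.52 * 1.88493 = 1.51899
visc_blend = exp(exp(1.51899)) - 0.8 = 95.51

95.51 cSt


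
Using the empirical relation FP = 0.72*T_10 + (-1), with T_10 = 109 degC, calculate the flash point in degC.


FP = 0.72 * 109 + (-1) = 77.48

77.48 degC


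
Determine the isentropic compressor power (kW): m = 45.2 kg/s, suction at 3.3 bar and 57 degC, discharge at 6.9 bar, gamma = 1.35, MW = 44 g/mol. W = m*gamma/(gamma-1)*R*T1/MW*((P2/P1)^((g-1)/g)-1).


Isentropic work: W = m*(gamma/(gamma-1))*(R*T1/MW)*((P2/P1)^((gamma-1)/gamma) - 1)
T1 = 57 + 273.15 = 330.15 K
Pressure ratio = 6.9 / 3.3 = 2.09091
Exponent = (1.35 - 1)/1.35 = 0.259259
(P2/P1)^exp - 1 = 2.09091^0.259259 - 1 = 0.210737
W = 45.2 * 1.35 / 0.35 * 8.314 * 330.15 / 44 * 0.210737 = 2292

2292 kW


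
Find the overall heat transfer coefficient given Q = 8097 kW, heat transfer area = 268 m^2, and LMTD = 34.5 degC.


From Q = U*A*LMTD, U = Q / (A * LMTD)
U = 8097 / (268 * 34.5) = 8097 / 9246 = 0.8757

0.8757 kW/(m^2*K)


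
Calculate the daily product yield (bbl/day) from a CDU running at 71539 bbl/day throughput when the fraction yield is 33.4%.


Crude throughput = 71539 bbl/day
Fraction yield = 33.4%
yield = throughput * fraction / 100
yield = 71539 * 33.4 / 100 = 23894.026

23894.026 bbl/day


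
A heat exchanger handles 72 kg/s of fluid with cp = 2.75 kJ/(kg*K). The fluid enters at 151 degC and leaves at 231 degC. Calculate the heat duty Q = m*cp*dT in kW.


Q = m_dot * cp * delta_T
delta_T = 231 - 151 = 80 K
Q = 72 * 2.75 * 80
= 198 * 80
= 15840 kW

15840 kW


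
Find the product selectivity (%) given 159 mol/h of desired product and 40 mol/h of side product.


Selectivity = desired / (desired + undesired) * 100
Total products = 159 + 40 = 199 mol/h
S = 159 / 199 * 100
= 0.7990 * 100
= 79.90 %

79.90 %


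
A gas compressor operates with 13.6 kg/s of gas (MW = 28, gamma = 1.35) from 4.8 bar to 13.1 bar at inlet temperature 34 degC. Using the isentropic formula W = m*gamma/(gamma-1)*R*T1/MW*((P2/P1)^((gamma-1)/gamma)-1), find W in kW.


Isentropic work: W = m*(gamma/(gamma-1))*(R*T1/MW)*((P2/P1)^((gamma-1)/gamma) - 1)
T1 = 34 + 273.15 = 307.15 K
Pressure ratio = 13.1 / 4.8 = 2.72917
Exponent = (1.35 - 1)/1.35 = 0.259259
(P2/P1)^exp - 1 = 2.72917^0.259259 - 1 = 0.297313
W = 13.6 * 1.35 / 0.35 * 8.314 * 307.15 / 28 * 0.297313 = 1422

1422 kW


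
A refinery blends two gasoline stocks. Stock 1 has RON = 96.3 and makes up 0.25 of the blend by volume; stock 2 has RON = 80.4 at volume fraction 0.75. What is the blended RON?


Linear blending: RON_blend = sum(vi * RONi)
Contribution 1: 0.25 * 96.3 = 24.075
Contribution 2: 0.75 * 80.4 = 60.3
RON_blend = 24.075 + 60.3 = 84.375

84.375


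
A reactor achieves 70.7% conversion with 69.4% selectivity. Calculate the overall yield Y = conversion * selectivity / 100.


Overall yield = conversion (%) * selectivity (%) / 100
Conversion = 70.7%, Selectivity = 69.4%
Y = 70.7 * 69.4 / 100
= 49.0658 %

49.0658 %


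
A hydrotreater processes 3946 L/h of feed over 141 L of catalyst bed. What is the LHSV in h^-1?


LHSV = volumetric feed rate / catalyst volume
= 3946 L/h / 141 L
= 27.99 h^-1

27.99 h^-1


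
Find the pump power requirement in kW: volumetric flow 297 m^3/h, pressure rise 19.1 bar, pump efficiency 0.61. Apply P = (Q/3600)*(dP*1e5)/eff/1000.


Q = 297 / 3600 = 0.0825 m^3/s
P = 0.0825 * (19.1 * 1e5) / 0.61 / 1000 = 258.3

258.3 kW


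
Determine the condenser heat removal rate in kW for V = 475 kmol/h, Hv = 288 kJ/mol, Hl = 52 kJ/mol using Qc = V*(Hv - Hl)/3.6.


Qc = 475 * (288 - 52) / 3.6 = 475 * 236 / 3.6 = 31140

31140 kW


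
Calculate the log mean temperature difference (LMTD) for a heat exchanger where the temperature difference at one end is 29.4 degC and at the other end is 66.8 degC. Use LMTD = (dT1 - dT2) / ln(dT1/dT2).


LMTD = (dT1 - dT2) / ln(dT1/dT2)
= (29.4 - 66.8) / ln(29.4 / 66.8) = -37.4 / -0.820708 = 45.57

45.57 degC


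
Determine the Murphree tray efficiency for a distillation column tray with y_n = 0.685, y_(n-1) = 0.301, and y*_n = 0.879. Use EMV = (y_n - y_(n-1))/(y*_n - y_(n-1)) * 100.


Murphree vapor efficiency: EMV = (y_n - y_(n-1)) / (y*_n - y_(n-1)) * 100
EMV = (0.685 - 0.301) / (0.879 - 0.301) * 100 = 0.384 / 0.578 * 100 = 66.44

66.44 %


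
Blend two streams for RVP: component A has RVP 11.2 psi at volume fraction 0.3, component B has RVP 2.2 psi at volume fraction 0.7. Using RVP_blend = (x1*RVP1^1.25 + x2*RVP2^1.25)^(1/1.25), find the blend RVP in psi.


Chevron index: RVP_blend = (sum xi*RVPi^1.25)^(1/1.25)
RVP^1.25 terms: 0.3 * 11.2^1.25 + 0.7 * 2.2^1.25 = 8.02227
RVP_blend = 8.02227^(1/1.25) = 5.290

5.290 psi


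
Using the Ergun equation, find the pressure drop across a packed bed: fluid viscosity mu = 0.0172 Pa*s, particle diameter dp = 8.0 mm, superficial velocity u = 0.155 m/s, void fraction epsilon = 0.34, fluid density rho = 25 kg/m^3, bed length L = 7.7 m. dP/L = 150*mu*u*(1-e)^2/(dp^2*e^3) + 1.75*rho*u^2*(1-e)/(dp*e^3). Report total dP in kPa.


dp = 8.0 mm = 0.008 m
Viscous term = 150*0.0172*0.155*(1-0.34)^2 / (0.008^2*0.34^3) = 69250.4
Inertial term = 1.75*25*0.155^2*(1-0.34) / (0.008*0.34^3) = 2206.27
dP/L = 69250.4 + 2206.27 = 71456.7 Pa/m
dP = 71456.7 * 7.7 / 1000 = 550.2 kPa

550.2 kPa


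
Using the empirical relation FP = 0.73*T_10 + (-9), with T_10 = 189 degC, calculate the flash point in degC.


FP = 0.73 * 189 + (-9) = 128.97

128.97 degC


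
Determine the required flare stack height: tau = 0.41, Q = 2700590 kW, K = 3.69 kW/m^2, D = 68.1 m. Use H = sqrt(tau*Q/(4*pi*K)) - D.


tau*Q/(4*pi*K) = 0.41 * 2700590 / (4 * pi * 3.69) = 23878.5
sqrt(23878.5) = 154.527
H = 154.527 - 68.1 = 86.43

86.43 m


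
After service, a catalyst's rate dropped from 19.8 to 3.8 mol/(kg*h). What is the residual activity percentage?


Activity (%) = (rate_used / rate_fresh) * 100
rate_used = 3.8, rate_fresh = 19.8
= (3.8 / 19.8) * 100
= 0.1919 * 100 = 19.19

19.19 %


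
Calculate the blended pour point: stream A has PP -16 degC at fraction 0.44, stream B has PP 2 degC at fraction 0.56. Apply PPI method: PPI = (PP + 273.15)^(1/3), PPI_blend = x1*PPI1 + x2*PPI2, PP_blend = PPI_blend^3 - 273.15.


PPI_1 = (-16 + 273.15)^(1/3) = 6.359098
PPI_2 = (2 + 273.15)^(1/3) = 6.504139
PPI_blend = 0.44 * 6.359098 + 0.56 * 6.504139 = 6.440321
PP_blend = 6.440321^3 - 273.15 = 267.1299 - 273.15 = -6.02

-6.02 degC


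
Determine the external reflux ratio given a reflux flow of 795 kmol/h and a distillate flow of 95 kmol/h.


Reflux ratio definition: R = L / D (liquid returned / distillate withdrawn)
L = 795 kmol/h, D = 95 kmol/h
R = 795 / 95 = 8.368

8.368


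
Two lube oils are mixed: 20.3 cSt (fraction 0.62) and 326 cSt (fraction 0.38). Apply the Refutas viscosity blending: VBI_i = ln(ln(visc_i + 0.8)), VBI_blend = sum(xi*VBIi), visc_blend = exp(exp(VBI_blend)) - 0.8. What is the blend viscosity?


Refutas method: VBN_i = 14.534*ln(ln(visc_i + 0.8)) + 10.975, blended linearly by mass fraction; since VBN is linear in VBI_i = ln(ln(visc_i + 0.8)) and the fractions sum to 1, blend VBI directly: visc = exp(exp(VBI_blend)) - 0.8
VBI_1 = ln(ln(20.3 + 0.8)) = 1.1149
VBI_2 = ln(ln(326 + 0.8)) = 1.75602
VBI_blend = 0.62 * 1.1149 + 0.38 * 1.75602 = 1.35853
visc_blend = exp(exp(1.35853)) - 0.8 = 48.13

48.13 cSt


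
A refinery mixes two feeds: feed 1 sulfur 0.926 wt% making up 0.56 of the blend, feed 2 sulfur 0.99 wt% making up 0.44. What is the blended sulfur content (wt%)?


Linear sulfur blending: S_blend = x1*S1 + x2*S2
Contribution 1: 0.56 * 0.926 = 0.51856 wt%
Contribution 2: 0.44 * 0.99 = 0.4356 wt%
S_blend = 0.51856 + 0.4356 = 0.95416

0.95416 wt%


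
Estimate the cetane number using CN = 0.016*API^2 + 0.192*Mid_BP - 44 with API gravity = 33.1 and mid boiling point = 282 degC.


CN = 0.016 * 33.1^2 + 0.192 * 282 - 44
CN = 17.52976 + 54.144 - 44 = 27.67376

27.67376


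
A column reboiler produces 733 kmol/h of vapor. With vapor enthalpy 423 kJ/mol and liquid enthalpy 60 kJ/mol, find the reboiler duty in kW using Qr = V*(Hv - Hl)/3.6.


Qr = 733 * (423 - 60) / 3.6 = 733 * 363 / 3.6 = 73910

73910 kW


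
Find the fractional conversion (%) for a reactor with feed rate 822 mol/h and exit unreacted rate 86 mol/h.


X = (F_in - F_out) / F_in * 100
Moles reacted = 822 - 86 = 736
X = 736 / 822 * 100
= 0.8954 * 100
= 89.54 %

89.54 %


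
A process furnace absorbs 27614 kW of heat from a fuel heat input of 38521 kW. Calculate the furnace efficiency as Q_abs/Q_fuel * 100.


Furnace efficiency = Q_absorbed / Q_fuel * 100
= 27614 / 38521 * 100 = 71.69

71.69 %


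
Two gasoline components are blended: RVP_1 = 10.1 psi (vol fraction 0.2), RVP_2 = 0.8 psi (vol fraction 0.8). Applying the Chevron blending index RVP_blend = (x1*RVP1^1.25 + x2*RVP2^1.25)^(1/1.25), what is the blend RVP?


Chevron index: RVP_blend = (sum xi*RVPi^1.25)^(1/1.25)
RVP^1.25 terms: 0.2 * 10.1^1.25 + 0.8 * 0.8^1.25 = 4.20635
RVP_blend = 4.20635^(1/1.25) = 3.156

3.156 psi


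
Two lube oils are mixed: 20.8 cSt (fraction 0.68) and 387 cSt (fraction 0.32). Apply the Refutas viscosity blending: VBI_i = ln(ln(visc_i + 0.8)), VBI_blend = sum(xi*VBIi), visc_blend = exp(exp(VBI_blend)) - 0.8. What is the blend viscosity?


Refutas method: VBN_i = 14.534*ln(ln(visc_i + 0.8)) + 10.975, blended linearly by mass fraction; since VBN is linear in VBI_i = ln(ln(visc_i + 0.8)) and the fractions sum to 1, blend VBI directly: visc = exp(exp(VBI_blend)) - 0.8
VBI_1 = ln(ln(20.8 + 0.8)) = 1.12255
VBI_2 = ln(ln(387 + 0.8)) = 1.78515
VBI_blend = 0.68 * 1.12255 + 0.32 * 1.78515 = 1.33458
visc_blend = exp(exp(1.33458)) - 0.8 = 43.83

43.83 cSt


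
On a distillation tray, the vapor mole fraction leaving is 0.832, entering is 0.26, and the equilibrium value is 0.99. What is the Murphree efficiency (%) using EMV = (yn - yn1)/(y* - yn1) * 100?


Murphree vapor efficiency: EMV = (y_n - y_(n-1)) / (y*_n - y_(n-1)) * 100
EMV = (0.832 - 0.26) / (0.99 - 0.26) * 100 = 0.572 / 0.73 * 100 = 78.36

78.36 %


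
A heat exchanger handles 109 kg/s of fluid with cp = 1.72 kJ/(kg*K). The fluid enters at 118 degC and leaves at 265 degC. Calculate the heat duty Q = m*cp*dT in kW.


Q = m_dot * cp * delta_T
delta_T = 265 - 118 = 147 K
Q = 109 * 1.72 * 147
= 187.48 * 147
= 27559.56 kW

27559.56 kW


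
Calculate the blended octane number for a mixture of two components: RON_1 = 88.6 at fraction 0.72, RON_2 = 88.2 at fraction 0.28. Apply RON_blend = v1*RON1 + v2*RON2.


Linear blending: RON_blend = sum(vi * RONi)
Contribution 1: 0.72 * 88.6 = 63.792
Contribution 2: 0.28 * 88.2 = 24.696
RON_blend = 63.792 + 24.696 = 88.488

88.488


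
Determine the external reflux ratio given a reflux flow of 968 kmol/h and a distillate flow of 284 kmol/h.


Reflux ratio definition: R = L / D (liquid returned / distillate withdrawn)
L = 968 kmol/h, D = 284 kmol/h
R = 968 / 284 = 3.408

3.408


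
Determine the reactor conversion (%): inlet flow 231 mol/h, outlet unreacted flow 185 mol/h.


X = (F_in - F_out) / F_in * 100
Moles reacted = 231 - 185 = 46
X = 46 / 231 * 100
= 0.1991 * 100
= 19.91 %

19.91 %


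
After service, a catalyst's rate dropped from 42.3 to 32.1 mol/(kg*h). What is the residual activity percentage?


Activity (%) = (rate_used / rate_fresh) * 100
rate_used = 32.1, rate_fresh = 42.3
= (32.1 / 42.3) * 100
= 0.7589 * 100 = 75.89

75.89 %


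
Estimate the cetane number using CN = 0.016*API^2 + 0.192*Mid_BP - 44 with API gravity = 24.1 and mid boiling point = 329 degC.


CN = 0.016 * 24.1^2 + 0.192 * 329 - 44
CN = 9.29296 + 63.168 - 44 = 28.46096

28.46096


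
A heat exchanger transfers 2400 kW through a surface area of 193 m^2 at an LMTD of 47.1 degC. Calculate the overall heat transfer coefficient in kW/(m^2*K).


From Q = U*A*LMTD, U = Q / (A * LMTD)
U = 2400 / (193 * 47.1) = 2400 / 9090.3 = 0.2640

0.2640 kW/(m^2*K)


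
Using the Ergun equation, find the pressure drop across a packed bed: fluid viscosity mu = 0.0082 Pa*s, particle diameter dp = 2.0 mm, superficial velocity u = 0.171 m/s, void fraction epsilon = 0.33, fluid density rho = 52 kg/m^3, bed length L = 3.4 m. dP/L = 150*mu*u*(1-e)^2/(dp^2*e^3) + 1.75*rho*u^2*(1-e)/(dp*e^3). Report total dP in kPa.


dp = 2.0 mm = 0.002 m
Viscous term = 150*0.0082*0.171*(1-0.33)^2 / (0.002^2*0.33^3) = 656824
Inertial term = 1.75*52*0.171^2*(1-0.33) / (0.002*0.33^3) = 24804.8
dP/L = 656824 + 24804.8 = 681629 Pa/m
dP = 681629 * 3.4 / 1000 = 2318 kPa

2318 kPa


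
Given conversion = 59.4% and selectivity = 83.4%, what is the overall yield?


Overall yield = conversion (%) * selectivity (%) / 100
Conversion = 59.4%, Selectivity = 83.4%
Y = 59.4 * 83.4 / 100
= 49.5396 %

49.5396 %


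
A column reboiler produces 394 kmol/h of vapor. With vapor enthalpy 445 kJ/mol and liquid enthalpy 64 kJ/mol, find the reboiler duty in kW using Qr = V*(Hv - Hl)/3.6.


Qr = 394 * (445 - 64) / 3.6 = 394 * 381 / 3.6 = 41700

41700 kW


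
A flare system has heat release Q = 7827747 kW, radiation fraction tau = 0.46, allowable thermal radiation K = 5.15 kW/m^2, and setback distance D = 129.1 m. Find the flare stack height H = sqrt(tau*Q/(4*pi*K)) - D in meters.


tau*Q/(4*pi*K) = 0.46 * 7827747 / (4 * pi * 5.15) = 55638.8
sqrt(55638.8) = 235.879
H = 235.879 - 129.1 = 106.8

106.8 m


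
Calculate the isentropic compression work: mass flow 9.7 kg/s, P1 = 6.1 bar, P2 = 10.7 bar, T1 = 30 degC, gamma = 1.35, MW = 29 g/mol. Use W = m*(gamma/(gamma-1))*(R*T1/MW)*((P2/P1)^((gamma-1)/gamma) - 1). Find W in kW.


Isentropic work: W = m*(gamma/(gamma-1))*(R*T1/MW)*((P2/P1)^((gamma-1)/gamma) - 1)
T1 = 30 + 273.15 = 303.15 K
Pressure ratio = 10.7 / 6.1 = 1.7541
Exponent = (1.35 - 1)/1.35 = 0.259259
(P2/P1)^exp - 1 = 1.7541^0.259259 - 1 = 0.15684
W = 9.7 * 1.35 / 0.35 * 8.314 * 303.15 / 29 * 0.15684 = 510.0

510.0 kW


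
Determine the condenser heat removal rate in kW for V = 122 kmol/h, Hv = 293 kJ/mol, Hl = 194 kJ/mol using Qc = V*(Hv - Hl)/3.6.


Qc = 122 * (293 - 194) / 3.6 = 122 * 99 / 3.6 = 3355

3355 kW


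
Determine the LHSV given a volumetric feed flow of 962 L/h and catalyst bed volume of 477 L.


LHSV = volumetric feed rate / catalyst volume
= 962 L/h / 477 L
= 2.017 h^-1

2.017 h^-1


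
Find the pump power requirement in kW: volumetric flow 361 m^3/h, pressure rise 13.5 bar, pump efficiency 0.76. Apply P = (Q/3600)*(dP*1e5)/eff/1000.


Q = 361 / 3600 = 0.100278 m^3/s
P = 0.100278 * (13.5 * 1e5) / 0.76 / 1000 = 178.1

178.1 kW


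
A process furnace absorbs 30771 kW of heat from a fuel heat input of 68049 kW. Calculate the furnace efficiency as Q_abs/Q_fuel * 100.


Furnace efficiency = Q_absorbed / Q_fuel * 100
= 30771 / 68049 * 100 = 45.22

45.22 %


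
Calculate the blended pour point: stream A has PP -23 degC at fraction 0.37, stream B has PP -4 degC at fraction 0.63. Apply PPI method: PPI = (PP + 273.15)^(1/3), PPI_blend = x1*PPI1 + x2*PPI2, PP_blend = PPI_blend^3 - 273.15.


PPI_1 = (-23 + 273.15)^(1/3) = 6.300865
PPI_2 = (-4 + 273.15)^(1/3) = 6.456514
PPI_blend = 0.37 * 6.300865 + 0.63 * 6.456514 = 6.398924
PP_blend = 6.398924^3 - 273.15 = 262.0118 - 273.15 = -11.14

-11.14 degC


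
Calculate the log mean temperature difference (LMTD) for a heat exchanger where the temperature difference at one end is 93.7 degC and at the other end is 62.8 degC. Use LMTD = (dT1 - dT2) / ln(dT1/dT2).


LMTD = (dT1 - dT2) / ln(dT1/dT2)
= (93.7 - 62.8) / ln(93.7 / 62.8) = 30.9 / 0.400143 = 77.22

77.22 degC


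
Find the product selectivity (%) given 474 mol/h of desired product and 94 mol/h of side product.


Selectivity = desired / (desired + undesired) * 100
Total products = 474 + 94 = 568 mol/h
S = 474 / 568 * 100
= 0.8345 * 100
= 83.45 %

83.45 %


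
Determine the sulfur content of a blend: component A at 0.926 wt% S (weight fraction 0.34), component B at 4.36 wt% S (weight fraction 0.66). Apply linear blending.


Linear sulfur blending: S_blend = x1*S1 + x2*S2
Contribution 1: 0.34 * 0.926 = 0.31484 wt%
Contribution 2: 0.66 * 4.36 = 2.8776 wt%
S_blend = 0.31484 + 2.8776 = 3.19244

3.19244 wt%


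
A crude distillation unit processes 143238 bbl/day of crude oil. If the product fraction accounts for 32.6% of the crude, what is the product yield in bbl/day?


Crude throughput = 143238 bbl/day
Fraction yield = 32.6%
yield = throughput * fraction / 100
yield = 143238 * 32.6 / 100 = 46695.588

46695.588 bbl/day


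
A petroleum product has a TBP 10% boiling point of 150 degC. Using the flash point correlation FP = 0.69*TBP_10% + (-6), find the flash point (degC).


FP = 0.69 * 150 + (-6) = 97.5

97.5 degC


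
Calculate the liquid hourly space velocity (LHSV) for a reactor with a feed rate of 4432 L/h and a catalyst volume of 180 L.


LHSV = volumetric feed rate / catalyst volume
= 4432 L/h / 180 L
= 24.62 h^-1

24.62 h^-1


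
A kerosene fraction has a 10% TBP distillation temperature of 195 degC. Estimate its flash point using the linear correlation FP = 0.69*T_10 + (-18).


FP = 0.69 * 195 + (-18) = 116.55

116.55 degC


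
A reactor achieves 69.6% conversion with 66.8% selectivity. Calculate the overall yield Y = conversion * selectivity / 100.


Overall yield = conversion (%) * selectivity (%) / 100
Conversion = 69.6%, Selectivity = 66.8%
Y = 69.6 * 66.8 / 100
= 46.4928 %

46.4928 %


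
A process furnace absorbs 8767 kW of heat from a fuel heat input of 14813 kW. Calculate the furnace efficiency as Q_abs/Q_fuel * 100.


Furnace efficiency = Q_absorbed / Q_fuel * 100
= 8767 / 14813 * 100 = 59.18

59.18 %


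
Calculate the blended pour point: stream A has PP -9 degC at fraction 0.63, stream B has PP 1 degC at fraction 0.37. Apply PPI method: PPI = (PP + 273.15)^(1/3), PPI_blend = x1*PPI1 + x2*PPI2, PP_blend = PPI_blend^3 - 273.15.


PPI_1 = (-9 + 273.15)^(1/3) = 6.416283
PPI_2 = (1 + 273.15)^(1/3) = 6.49625
PPI_blend = 0.63 * 6.416283 + 0.37 * 6.49625 = 6.445871
PP_blend = 6.445871^3 - 273.15 = 267.8211 - 273.15 = -5.33

-5.33 degC


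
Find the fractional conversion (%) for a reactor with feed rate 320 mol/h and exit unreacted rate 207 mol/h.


X = (F_in - F_out) / F_in * 100
Moles reacted = 320 - 207 = 113
X = 113 / 320 * 100
= 0.3531 * 100
= 35.31 %

35.31 %


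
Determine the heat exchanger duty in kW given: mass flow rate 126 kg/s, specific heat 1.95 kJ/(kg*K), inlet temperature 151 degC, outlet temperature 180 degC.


Q = m_dot * cp * delta_T
delta_T = 180 - 151 = 29 K
Q = 126 * 1.95 * 29
= 245.7 * 29
= 7125.3 kW

7125.3 kW


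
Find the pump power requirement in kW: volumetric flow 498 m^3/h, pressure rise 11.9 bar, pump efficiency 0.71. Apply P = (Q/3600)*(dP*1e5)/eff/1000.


Q = 498 / 3600 = 0.138333 m^3/s
P = 0.138333 * (11.9 * 1e5) / 0.71 / 1000 = 231.9

231.9 kW


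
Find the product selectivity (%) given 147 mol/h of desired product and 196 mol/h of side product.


Selectivity = desired / (desired + undesired) * 100
Total products = 147 + 196 = 343 mol/h
S = 147 / 343 * 100
= 0.4286 * 100
= 42.86 %

42.86 %


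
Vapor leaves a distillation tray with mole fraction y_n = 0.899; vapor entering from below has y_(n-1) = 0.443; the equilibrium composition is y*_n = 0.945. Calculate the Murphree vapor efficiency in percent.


Murphree vapor efficiency: EMV = (y_n - y_(n-1)) / (y*_n - y_(n-1)) * 100
EMV = (0.899 - 0.443) / (0.945 - 0.443) * 100 = 0.456 / 0.502 * 100 = 90.84

90.84 %


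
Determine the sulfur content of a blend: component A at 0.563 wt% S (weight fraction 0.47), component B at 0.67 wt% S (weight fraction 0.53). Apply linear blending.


Linear sulfur blending: S_blend = x1*S1 + x2*S2
Contribution 1: 0.47 * 0.563 = 0.26461 wt%
Contribution 2: 0.53 * 0.67 = 0.3551 wt%
S_blend = 0.26461 + 0.3551 = 0.61971

0.61971 wt%


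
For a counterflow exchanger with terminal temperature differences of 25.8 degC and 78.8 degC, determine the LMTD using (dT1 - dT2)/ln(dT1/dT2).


LMTD = (dT1 - dT2) / ln(dT1/dT2)
= (25.8 - 78.8) / ln(25.8 / 78.8) = -53 / -1.11654 = 47.47

47.47 degC


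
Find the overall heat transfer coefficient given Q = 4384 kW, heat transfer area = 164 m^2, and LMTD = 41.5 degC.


From Q = U*A*LMTD, U = Q / (A * LMTD)
U = 4384 / (164 * 41.5) = 4384 / 6806 = 0.6441

0.6441 kW/(m^2*K)


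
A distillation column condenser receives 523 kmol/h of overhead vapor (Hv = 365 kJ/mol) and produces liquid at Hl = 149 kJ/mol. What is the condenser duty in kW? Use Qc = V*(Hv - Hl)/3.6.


Qc = 523 * (365 - 149) / 3.6 = 523 * 216 / 3.6 = 31380

31380 kW


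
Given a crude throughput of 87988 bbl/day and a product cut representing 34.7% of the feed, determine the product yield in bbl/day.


Crude throughput = 87988 bbl/day
Fraction yield = 34.7%
yield = throughput * fraction / 100
yield = 87988 * 34.7 / 100 = 30531.836

30531.836 bbl/day


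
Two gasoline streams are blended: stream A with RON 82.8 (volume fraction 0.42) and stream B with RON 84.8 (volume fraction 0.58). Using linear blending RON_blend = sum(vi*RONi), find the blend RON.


Linear blending: RON_blend = sum(vi * RONi)
Contribution 1: 0.42 * 82.8 = 34.776
Contribution 2: 0.58 * 84.8 = 49.184
RON_blend = 34.776 + 49.184 = 83.96

83.96


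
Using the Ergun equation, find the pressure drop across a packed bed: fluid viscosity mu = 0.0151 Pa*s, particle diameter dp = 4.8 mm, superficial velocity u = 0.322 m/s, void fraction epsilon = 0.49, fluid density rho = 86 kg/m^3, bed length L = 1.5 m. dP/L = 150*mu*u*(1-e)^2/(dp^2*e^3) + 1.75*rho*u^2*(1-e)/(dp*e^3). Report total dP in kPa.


dp = 4.8 mm = 0.0048 m
Viscous term = 150*0.0151*0.322*(1-0.49)^2 / (0.0048^2*0.49^3) = 69983.2
Inertial term = 1.75*86*0.322^2*(1-0.49) / (0.0048*0.49^3) = 14092.5
dP/L = 69983.2 + 14092.5 = 84075.7 Pa/m
dP = 84075.7 * 1.5 / 1000 = 126.1 kPa

126.1 kPa


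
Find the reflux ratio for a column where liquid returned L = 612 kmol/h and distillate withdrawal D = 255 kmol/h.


Reflux ratio definition: R = L / D (liquid returned / distillate withdrawn)
L = 612 kmol/h, D = 255 kmol/h
R = 612 / 255 = 2.400

2.400


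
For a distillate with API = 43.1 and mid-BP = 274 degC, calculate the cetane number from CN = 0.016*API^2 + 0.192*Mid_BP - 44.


CN = 0.016 * 43.1^2 + 0.192 * 274 - 44
CN = 29.72176 + 52.608 - 44 = 38.32976

38.32976


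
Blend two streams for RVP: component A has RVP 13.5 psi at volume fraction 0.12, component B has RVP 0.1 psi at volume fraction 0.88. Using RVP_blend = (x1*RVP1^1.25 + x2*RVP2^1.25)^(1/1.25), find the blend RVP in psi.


Chevron index: RVP_blend = (sum xi*RVPi^1.25)^(1/1.25)
RVP^1.25 terms: 0.12 * 13.5^1.25 + 0.88 * 0.1^1.25 = 3.15475
RVP_blend = 3.15475^(1/1.25) = 2.507

2.507 psi


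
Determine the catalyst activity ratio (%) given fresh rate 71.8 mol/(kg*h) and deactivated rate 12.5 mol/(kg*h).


Activity (%) = (rate_used / rate_fresh) * 100
rate_used = 12.5, rate_fresh = 71.8
= (12.5 / 71.8) * 100
= 0.1741 * 100 = 17.41

17.41 %


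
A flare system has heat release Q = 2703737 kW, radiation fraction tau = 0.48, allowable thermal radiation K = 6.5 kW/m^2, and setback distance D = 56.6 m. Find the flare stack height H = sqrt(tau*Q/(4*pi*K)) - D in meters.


tau*Q/(4*pi*K) = 0.48 * 2703737 / (4 * pi * 6.5) = 15888.5
sqrt(15888.5) = 126.05
H = 126.05 - 56.6 = 69.45

69.45 m


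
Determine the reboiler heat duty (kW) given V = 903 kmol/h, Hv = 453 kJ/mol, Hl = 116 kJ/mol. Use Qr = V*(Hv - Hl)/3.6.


Qr = 903 * (453 - 116) / 3.6 = 903 * 337 / 3.6 = 84530

84530 kW


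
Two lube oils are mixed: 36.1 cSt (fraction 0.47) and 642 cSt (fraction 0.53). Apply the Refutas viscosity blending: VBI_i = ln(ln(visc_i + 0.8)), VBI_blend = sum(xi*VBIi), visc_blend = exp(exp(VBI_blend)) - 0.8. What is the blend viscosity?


Refutas method: VBN_i = 14.534*ln(ln(visc_i + 0.8)) + 10.975, blended linearly by mass fraction; since VBN is linear in VBI_i = ln(ln(visc_i + 0.8)) and the fractions sum to 1, blend VBI directly: visc = exp(exp(VBI_blend)) - 0.8
VBI_1 = ln(ln(36.1 + 0.8)) = 1.28321
VBI_2 = ln(ln(642 + 0.8)) = 1.86653
VBI_blend = 0.47 * 1.28321 + 0.53 * 1.86653 = 1.59237
visc_blend = exp(exp(1.59237)) - 0.8 = 135.6

135.6 cSt


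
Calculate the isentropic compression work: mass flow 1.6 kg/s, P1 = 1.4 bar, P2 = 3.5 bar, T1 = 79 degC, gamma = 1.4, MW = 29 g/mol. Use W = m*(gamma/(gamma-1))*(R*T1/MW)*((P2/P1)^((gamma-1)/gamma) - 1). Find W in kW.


Isentropic work: W = m*(gamma/(gamma-1))*(R*T1/MW)*((P2/P1)^((gamma-1)/gamma) - 1)
T1 = 79 + 273.15 = 352.15 K
Pressure ratio = 3.5 / 1.4 = 2.5
Exponent = (1.4 - 1)/1.4 = 0.285714
(P2/P1)^exp - 1 = 2.5^0.285714 - 1 = 0.299263
W = 1.6 * 1.4 / 0.4 * 8.314 * 352.15 / 29 * 0.299263 = 169.2

169.2 kW


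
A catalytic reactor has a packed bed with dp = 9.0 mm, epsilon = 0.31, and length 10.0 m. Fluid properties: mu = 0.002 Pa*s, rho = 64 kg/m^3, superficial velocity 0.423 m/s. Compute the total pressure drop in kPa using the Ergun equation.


dp = 9.0 mm = 0.009 m
Viscous term = 150*0.002*0.423*(1-0.31)^2 / (0.009^2*0.31^3) = 25037.4
Inertial term = 1.75*64*0.423^2*(1-0.31) / (0.009*0.31^3) = 51572.7
dP/L = 25037.4 + 51572.7 = 76610.1 Pa/m
dP = 76610.1 * 10.0 / 1000 = 766.1 kPa

766.1 kPa


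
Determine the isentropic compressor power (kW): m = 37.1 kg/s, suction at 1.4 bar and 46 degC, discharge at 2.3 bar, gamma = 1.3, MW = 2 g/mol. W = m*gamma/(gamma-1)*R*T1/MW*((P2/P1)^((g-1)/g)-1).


Isentropic work: W = m*(gamma/(gamma-1))*(R*T1/MW)*((P2/P1)^((gamma-1)/gamma) - 1)
T1 = 46 + 273.15 = 319.15 K
Pressure ratio = 2.3 / 1.4 = 1.64286
Exponent = (1.3 - 1)/1.3 = 0.230769
(P2/P1)^exp - 1 = 1.64286^0.230769 - 1 = 0.121383
W = 37.1 * 1.3 / 0.3 * 8.314 * 319.15 / 2 * 0.121383 = 25890

25890 kW


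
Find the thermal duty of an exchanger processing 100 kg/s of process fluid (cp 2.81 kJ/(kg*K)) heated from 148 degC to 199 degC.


Q = m_dot * cp * delta_T
delta_T = 199 - 148 = 51 K
Q = 100 * 2.81 * 51
= 281 * 51
= 14331 kW

14331 kW


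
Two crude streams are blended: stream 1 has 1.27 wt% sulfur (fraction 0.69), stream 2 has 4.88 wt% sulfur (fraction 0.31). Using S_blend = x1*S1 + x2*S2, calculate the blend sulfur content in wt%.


Linear sulfur blending: S_blend = x1*S1 + x2*S2
Contribution 1: 0.69 * 1.27 = 0.8763 wt%
Contribution 2: 0.31 * 4.88 = 1.5128 wt%
S_blend = 0.8763 + 1.5128 = 2.3891

2.3891 wt%


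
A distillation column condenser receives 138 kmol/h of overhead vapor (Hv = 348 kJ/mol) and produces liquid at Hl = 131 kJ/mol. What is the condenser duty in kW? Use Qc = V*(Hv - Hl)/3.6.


Qc = 138 * (348 - 131) / 3.6 = 138 * 217 / 3.6 = 8318

8318 kW
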